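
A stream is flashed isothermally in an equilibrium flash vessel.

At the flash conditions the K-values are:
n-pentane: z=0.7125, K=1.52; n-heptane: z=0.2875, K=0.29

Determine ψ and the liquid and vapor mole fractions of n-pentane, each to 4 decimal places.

ψ = 0.4506, x_n-pentane = 0.5772, y_n-pentane = 0.8774

Let ψ = V/F and solve Σ zᵢ(Kᵢ−1)/(1+ψ(Kᵢ−1)) = 0.
g(0) = ΣzᵢKᵢ − 1 = 0.1664 and g(1) = 1 − Σzᵢ/Kᵢ = -0.4601, so a root lies in (0, 1).
Binary case is linear: z₁(K₁−1)(1+ψ(K₂−1)) + z₂(K₂−1)(1+ψ(K₁−1)) = 0
⇒ ψ = [z₁(K₁−1)+z₂(K₂−1)] / [−(K₁−1)(K₂−1)] = 0.16638/0.36920 = 0.4506
Compositions from xᵢ = zᵢ/(1+ψ(Kᵢ−1)), yᵢ = Kᵢxᵢ:
  n-pentane: x = 0.5772, y = 0.8774
  n-heptane: x = 0.4228, y = 0.1226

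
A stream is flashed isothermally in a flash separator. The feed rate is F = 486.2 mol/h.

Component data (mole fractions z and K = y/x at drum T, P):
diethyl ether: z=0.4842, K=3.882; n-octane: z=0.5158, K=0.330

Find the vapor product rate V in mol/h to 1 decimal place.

V = 264.4 mol/h

Rachford–Rice: g(ψ) = Σ zᵢ(Kᵢ−1)/(1+ψ(Kᵢ−1)) = 0.
g(0) = ΣzᵢKᵢ − 1 = 1.0499 and g(1) = 1 − Σzᵢ/Kᵢ = -0.6878, so a root lies in (0, 1).
Newton–Raphson from ψ = 0.65:
  ψ = 0.6500: g = -0.12653, g' = -1.2137 → ψ = 0.5458
  ψ = 0.5458: g = -0.00241, g' = -1.1830 → ψ = 0.5437
Converged at ψ = 0.5437.
Then V = ψ·F = 0.5437·486.2 = 264.4 mol/h and L = F − V = 221.8 mol/h.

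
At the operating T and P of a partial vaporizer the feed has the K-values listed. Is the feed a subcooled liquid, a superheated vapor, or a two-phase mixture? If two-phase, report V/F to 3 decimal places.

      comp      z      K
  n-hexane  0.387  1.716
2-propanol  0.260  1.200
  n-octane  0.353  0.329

ΣzᵢKᵢ = 1.092; Σzᵢ/Kᵢ = 1.515.
Both exceed 1, so a two-phase solution exists.
Rachford–Rice: g(ψ) = Σ zᵢ(Kᵢ−1)/(1+ψ(Kᵢ−1)) = 0.
Iterate (Newton) starting at ψ = 0.5:
  ψ = 0.500: g = -0.1051, g' = -0.476 → ψ = 0.279
  ψ = 0.279: g = -0.0113, g' = -0.388 → ψ = 0.250
Converged at ψ = 0.250.

two-phase, V/F = 0.250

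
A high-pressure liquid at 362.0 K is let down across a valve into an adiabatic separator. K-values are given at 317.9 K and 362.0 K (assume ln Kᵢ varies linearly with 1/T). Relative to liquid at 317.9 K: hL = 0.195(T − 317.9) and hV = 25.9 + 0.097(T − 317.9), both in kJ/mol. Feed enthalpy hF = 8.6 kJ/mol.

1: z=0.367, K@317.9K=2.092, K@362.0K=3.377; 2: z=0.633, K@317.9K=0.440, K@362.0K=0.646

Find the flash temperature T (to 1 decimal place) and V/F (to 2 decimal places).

T = 328.8 K, V/F = 0.26

Adiabatic flash: solve Rachford–Rice at each trial T, then check hF = ψ·hV(T) + (1−ψ)·hL(T).
  T = 317.9 K: K = (2.092, 0.440), RR gives ψ = 0.076, H_out = 1.960 kJ/mol
  T = 362.0 K: K = (3.377, 0.646), RR gives ψ = 0.770, H_out = 25.224 kJ/mol
  T = 339.9 K: K = (2.698, 0.540), RR gives ψ = 0.424, H_out = 14.366 kJ/mol
  T = 328.9 K: K = (2.386, 0.489), RR gives ψ = 0.261, H_out = 8.632 kJ/mol
  T = 323.4 K: K = (2.237, 0.464), RR gives ψ = 0.173, H_out = 5.463 kJ/mol
  T = 326.1 K: K = (2.309, 0.476), RR gives ψ = 0.217, H_out = 7.053 kJ/mol
  T = 327.5 K: K = (2.347, 0.483), RR gives ψ = 0.240, H_out = 7.851 kJ/mol
Linear interpolation between T = 327.5 (H_out = 7.851) and T = 328.9 (H_out = 8.632) on hF = 8.6 gives T ≈ 328.8 K, at which ψ = 0.26.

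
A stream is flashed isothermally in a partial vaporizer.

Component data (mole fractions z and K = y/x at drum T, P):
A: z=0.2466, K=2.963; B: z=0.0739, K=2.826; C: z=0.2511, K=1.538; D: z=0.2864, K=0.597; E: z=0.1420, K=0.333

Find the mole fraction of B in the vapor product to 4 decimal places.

y_B = 0.0888

Material balance + equilibrium reduce to Σ zᵢ(Kᵢ−1)/(1+ψ(Kᵢ−1)) = 0.
g(0) = ΣzᵢKᵢ − 1 = 0.5440 and g(1) = 1 − Σzᵢ/Kᵢ = -0.1788, so a root lies in (0, 1).
Iterate (Newton) starting at ψ = 0.34:
  ψ = 0.3400: g = 0.23153, g' = -0.6556 → ψ = 0.6931
  ψ = 0.6931: g = 0.02671, g' = -0.5652 → ψ = 0.7404
  ψ = 0.7404: g = -0.00034, g' = -0.5807 → ψ = 0.7398
Converged at ψ = 0.7398.
Compositions from xᵢ = zᵢ/(1+ψ(Kᵢ−1)), yᵢ = Kᵢxᵢ:
  A: x = 0.1006, y = 0.2980
  B: x = 0.0314, y = 0.0888
  C: x = 0.1796, y = 0.2762
  D: x = 0.4081, y = 0.2436
  E: x = 0.2803, y = 0.0934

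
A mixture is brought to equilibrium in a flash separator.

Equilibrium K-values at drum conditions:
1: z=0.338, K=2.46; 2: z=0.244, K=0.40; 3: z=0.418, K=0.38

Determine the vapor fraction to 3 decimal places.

ψ = 0.098

Iterate (Newton) starting at ψ = 0.5:
  ψ = 0.500: g = -0.2995, g' = -0.757 → ψ = 0.105
  ψ = 0.105: g = -0.0053, g' = -0.826 → ψ = 0.098
Converged at ψ = 0.098.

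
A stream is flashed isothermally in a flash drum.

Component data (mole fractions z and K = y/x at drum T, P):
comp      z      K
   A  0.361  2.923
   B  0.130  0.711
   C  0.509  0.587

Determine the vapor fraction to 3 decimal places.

Let ψ = V/F and solve Σ zᵢ(Kᵢ−1)/(1+ψ(Kᵢ−1)) = 0.
g(0) = ΣzᵢKᵢ − 1 = 0.446 and g(1) = 1 − Σzᵢ/Kᵢ = -0.173, so a root lies in (0, 1).
Iterate (Newton) starting at ψ = 0.68:
  ψ = 0.680: g = -0.0382, g' = -0.435 → ψ = 0.592
  ψ = 0.592: g = 0.0010, g' = -0.460 → ψ = 0.594
Converged at ψ = 0.594.

ψ = 0.594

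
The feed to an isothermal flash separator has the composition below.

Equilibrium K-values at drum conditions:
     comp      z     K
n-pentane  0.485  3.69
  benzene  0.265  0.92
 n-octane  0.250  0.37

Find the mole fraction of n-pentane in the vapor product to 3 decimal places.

Rachford–Rice: g(β) = Σ zᵢ(Kᵢ−1)/(1+β(Kᵢ−1)) = 0.
g(0) = ΣzᵢKᵢ − 1 = 1.126 and g(1) = 1 − Σzᵢ/Kᵢ = -0.095, so a root lies in (0, 1).
Iterate (Newton) starting at β = 0.5:
  β = 0.500: g = 0.3043, g' = -0.852 → β = 0.857
  β = 0.857: g = 0.0293, g' = -0.792 → β = 0.894
Converged at β = 0.894.
Compositions from xᵢ = zᵢ/(1+β(Kᵢ−1)), yᵢ = Kᵢxᵢ:
  n-pentane: x = 0.142, y = 0.526
  benzene: x = 0.285, y = 0.263
  n-octane: x = 0.572, y = 0.212

y_n-pentane = 0.526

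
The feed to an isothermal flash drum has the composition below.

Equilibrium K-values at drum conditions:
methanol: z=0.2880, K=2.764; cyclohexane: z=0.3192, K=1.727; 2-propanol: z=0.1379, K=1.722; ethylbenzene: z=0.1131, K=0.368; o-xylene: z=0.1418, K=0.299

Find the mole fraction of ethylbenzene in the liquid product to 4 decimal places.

x_ethylbenzene = 0.2474

Material balance + equilibrium reduce to Σ zᵢ(Kᵢ−1)/(1+V/F(Kᵢ−1)) = 0.
Check two-phase: ΣzᵢKᵢ = 1.6688 > 1 and Σzᵢ/Kᵢ = 1.1507 > 1, so g(0) = 0.6688 > 0 and g(1) = -0.1507 < 0.
Newton–Raphson from V/F = 0.5:
  V/F = 0.5000: g = 0.25575, g' = -0.6443 → V/F = 0.8969
  V/F = 0.8969: g = -0.03513, g' = -0.9691 → V/F = 0.8607
  V/F = 0.8607: g = -0.00144, g' = -0.8926 → V/F = 0.8591
Converged at V/F = 0.8591.
Compositions from xᵢ = zᵢ/(1+V/F(Kᵢ−1)), yᵢ = Kᵢxᵢ:
  methanol: x = 0.1145, y = 0.3165
  cyclohexane: x = 0.1965, y = 0.3393
  2-propanol: x = 0.0851, y = 0.1466
  ethylbenzene: x = 0.2474, y = 0.0911
  o-xylene: x = 0.3565, y = 0.1066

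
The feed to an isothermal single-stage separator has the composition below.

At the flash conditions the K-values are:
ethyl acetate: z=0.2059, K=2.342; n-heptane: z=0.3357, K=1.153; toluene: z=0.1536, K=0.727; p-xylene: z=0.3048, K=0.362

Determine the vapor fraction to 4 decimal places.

ψ = 0.2010

Let ψ = V/F and solve Σ zᵢ(Kᵢ−1)/(1+ψ(Kᵢ−1)) = 0.
g(0) = ΣzᵢKᵢ − 1 = 0.0913 and g(1) = 1 − Σzᵢ/Kᵢ = -0.4323, so a root lies in (0, 1).
Newton iteration, ψ⁰ = 0.5:
  ψ = 0.5000: g = -0.12104, g' = -0.4225 → ψ = 0.2135
  ψ = 0.2135: g = -0.00513, g' = -0.4106 → ψ = 0.2010
Converged at ψ = 0.2010.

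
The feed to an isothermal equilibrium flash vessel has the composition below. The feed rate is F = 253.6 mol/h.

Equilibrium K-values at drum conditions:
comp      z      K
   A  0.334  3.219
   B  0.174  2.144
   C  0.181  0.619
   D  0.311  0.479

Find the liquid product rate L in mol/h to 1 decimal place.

Rachford–Rice: g(ψ) = Σ zᵢ(Kᵢ−1)/(1+ψ(Kᵢ−1)) = 0.
g(0) = ΣzᵢKᵢ − 1 = 0.709 and g(1) = 1 − Σzᵢ/Kᵢ = -0.127, so a root lies in (0, 1).
Newton iteration, ψ⁰ = 0.43:
  ψ = 0.430: g = 0.2214, g' = -0.711 → ψ = 0.742
  ψ = 0.742: g = 0.0277, g' = -0.577 → ψ = 0.790
Converged at ψ = 0.790.
Then V = ψ·F = 0.7896·253.6 = 200.2 mol/h and L = F − V = 53.4 mol/h.

L = 53.4 mol/h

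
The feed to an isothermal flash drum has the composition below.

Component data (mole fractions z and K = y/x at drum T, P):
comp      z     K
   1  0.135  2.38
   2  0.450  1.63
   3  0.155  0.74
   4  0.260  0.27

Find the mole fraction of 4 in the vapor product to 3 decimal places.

Let β = V/F and solve Σ zᵢ(Kᵢ−1)/(1+β(Kᵢ−1)) = 0.
Check two-phase: ΣzᵢKᵢ = 1.240 > 1 and Σzᵢ/Kᵢ = 1.505 > 1, so g(0) = 0.240 > 0 and g(1) = -0.505 < 0.
Iterate (Newton) starting at β = 0.68:
  β = 0.680: g = -0.1313, g' = -0.718 → β = 0.497
  β = 0.497: g = -0.0178, g' = -0.549 → β = 0.465
  β = 0.465: g = -0.0003, g' = -0.533 → β = 0.464
Converged at β = 0.464.
Compositions from xᵢ = zᵢ/(1+β(Kᵢ−1)), yᵢ = Kᵢxᵢ:
  1: x = 0.082, y = 0.196
  2: x = 0.348, y = 0.568
  3: x = 0.176, y = 0.130
  4: x = 0.393, y = 0.106

y_4 = 0.106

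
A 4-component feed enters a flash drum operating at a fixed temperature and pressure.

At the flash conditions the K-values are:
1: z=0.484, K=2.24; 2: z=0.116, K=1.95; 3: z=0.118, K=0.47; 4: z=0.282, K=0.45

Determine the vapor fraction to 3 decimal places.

ψ = 0.763

Material balance + equilibrium reduce to Σ zᵢ(Kᵢ−1)/(1+ψ(Kᵢ−1)) = 0.
Feasibility: ΣzᵢKᵢ = 1.493, Σzᵢ/Kᵢ = 1.153 — both > 1, two phases present.
Iterate (Newton) starting at ψ = 0.5:
  ψ = 0.500: g = 0.1462, g' = -0.555 → ψ = 0.763
Converged at ψ = 0.763.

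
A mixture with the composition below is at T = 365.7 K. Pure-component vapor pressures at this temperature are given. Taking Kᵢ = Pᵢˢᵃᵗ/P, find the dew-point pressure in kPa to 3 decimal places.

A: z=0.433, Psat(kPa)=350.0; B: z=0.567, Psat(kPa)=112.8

At the dew point ψ → 1, so Σzᵢ/Kᵢ = 1 with Kᵢ = Pᵢˢᵃᵗ/P ⇒ 1/P = Σzᵢ/Pᵢˢᵃᵗ.
1/P = 0.433/350.0 + 0.567/112.8 = 0.006264 ⇒ P = 159.649 kPa

Pdew = 159.649 kPa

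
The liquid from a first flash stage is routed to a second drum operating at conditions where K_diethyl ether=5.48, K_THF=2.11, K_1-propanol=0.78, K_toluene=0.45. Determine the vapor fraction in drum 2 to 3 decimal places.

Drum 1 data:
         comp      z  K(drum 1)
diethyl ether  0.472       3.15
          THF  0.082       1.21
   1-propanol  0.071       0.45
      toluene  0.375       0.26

Drum 1:
Material balance + equilibrium reduce to Σ zᵢ(Kᵢ−1)/(1+ψ₁(Kᵢ−1)) = 0.
g(0) = ΣzᵢKᵢ − 1 = 0.715 and g(1) = 1 − Σzᵢ/Kᵢ = -0.818, so a root lies in (0, 1).
Newton–Raphson from ψ₁ = 0.5:
  ψ₁ = 0.500: g = 0.0103, g' = -1.068 → ψ₁ = 0.510
Converged at ψ₁ = 0.510.
Drum-1 compositions:
  diethyl ether: x = 0.225, y = 0.709
  THF: x = 0.074, y = 0.090
  1-propanol: x = 0.099, y = 0.044
  toluene: x = 0.602, y = 0.157
Drum-2 feed = drum-1 liquid: z₂ = (0.2252, 0.0741, 0.0987, 0.6021).
Drum 2:
Rachford–Rice: g(ψ₂) = Σ zᵢ(Kᵢ−1)/(1+ψ₂(Kᵢ−1)) = 0.
g(0) = ΣzᵢKᵢ − 1 = 0.738 and g(1) = 1 − Σzᵢ/Kᵢ = -0.541, so a root lies in (0, 1).
Iterate (Newton) starting at ψ₂ = 0.5:
  ψ₂ = 0.500: g = -0.1168, g' = -0.821 → ψ₂ = 0.358
  ψ₂ = 0.358: g = 0.0108, g' = -1.002 → ψ₂ = 0.368
  ψ₂ = 0.368: g = 0.0001, g' = -0.981 → ψ₂ = 0.369
Converged at ψ₂ = 0.369.
  diethyl ether: x = 0.085, y = 0.466
  THF: x = 0.053, y = 0.111
  1-propanol: x = 0.107, y = 0.084
  toluene: x = 0.755, y = 0.340

V/F (drum 2) = 0.369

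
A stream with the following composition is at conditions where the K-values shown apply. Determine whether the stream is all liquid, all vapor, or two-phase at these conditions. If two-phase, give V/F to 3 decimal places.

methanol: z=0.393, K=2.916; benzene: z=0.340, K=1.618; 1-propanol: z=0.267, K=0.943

all vapor

ΣzᵢKᵢ = 1.948; Σzᵢ/Kᵢ = 0.628.
Since Σzᵢ/Kᵢ < 1 the mixture is above its dew point — single vapor phase.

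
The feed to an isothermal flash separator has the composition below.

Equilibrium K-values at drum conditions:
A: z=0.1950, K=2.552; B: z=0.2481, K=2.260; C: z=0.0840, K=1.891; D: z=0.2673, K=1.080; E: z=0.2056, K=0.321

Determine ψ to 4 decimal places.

ψ = 0.8686

Rachford–Rice: g(ψ) = Σ zᵢ(Kᵢ−1)/(1+ψ(Kᵢ−1)) = 0.
g(0) = ΣzᵢKᵢ − 1 = 0.5719 and g(1) = 1 − Σzᵢ/Kᵢ = -0.1186, so a root lies in (0, 1).
Newton–Raphson from ψ = 0.5:
  ψ = 0.5000: g = 0.22317, g' = -0.5479 → ψ = 0.9073
  ψ = 0.9073: g = -0.03073, g' = -0.8316 → ψ = 0.8703
  ψ = 0.8703: g = -0.00130, g' = -0.7638 → ψ = 0.8686
Converged at ψ = 0.8686.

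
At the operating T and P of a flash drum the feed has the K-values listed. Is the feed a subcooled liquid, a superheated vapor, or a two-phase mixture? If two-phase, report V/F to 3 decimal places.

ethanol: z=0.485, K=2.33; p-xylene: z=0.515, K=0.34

two-phase, V/F = 0.348

ΣzᵢKᵢ = 1.305; Σzᵢ/Kᵢ = 1.723.
Both exceed 1, so a two-phase solution exists.
Material balance + equilibrium reduce to Σ zᵢ(Kᵢ−1)/(1+ψ(Kᵢ−1)) = 0.
Binary case is linear: z₁(K₁−1)(1+ψ(K₂−1)) + z₂(K₂−1)(1+ψ(K₁−1)) = 0
⇒ ψ = [z₁(K₁−1)+z₂(K₂−1)] / [−(K₁−1)(K₂−1)] = 0.3052/0.8778 = 0.348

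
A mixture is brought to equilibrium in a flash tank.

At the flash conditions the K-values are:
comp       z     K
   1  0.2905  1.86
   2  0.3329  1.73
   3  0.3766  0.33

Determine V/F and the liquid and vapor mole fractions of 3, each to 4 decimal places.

V/F = 0.4532, x_3 = 0.5408, y_3 = 0.1785

Rachford–Rice: g(V/F) = Σ zᵢ(Kᵢ−1)/(1+V/F(Kᵢ−1)) = 0.
g(0) = ΣzᵢKᵢ − 1 = 0.2405 and g(1) = 1 − Σzᵢ/Kᵢ = -0.4898, so a root lies in (0, 1).
Newton iteration, V/F⁰ = 0.42:
  V/F = 0.4200: g = 0.01840, g' = -0.5473 → V/F = 0.4536
  V/F = 0.4536: g = -0.00021, g' = -0.5602 → V/F = 0.4532
Converged at V/F = 0.4532.
Compositions from xᵢ = zᵢ/(1+V/F(Kᵢ−1)), yᵢ = Kᵢxᵢ:
  1: x = 0.2090, y = 0.3888
  2: x = 0.2501, y = 0.4327
  3: x = 0.5408, y = 0.1785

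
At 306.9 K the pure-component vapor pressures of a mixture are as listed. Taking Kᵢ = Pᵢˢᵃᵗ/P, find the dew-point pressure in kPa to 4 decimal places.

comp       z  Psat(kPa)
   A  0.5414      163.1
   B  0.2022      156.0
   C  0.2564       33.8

At the dew point ψ → 1, so Σzᵢ/Kᵢ = 1 with Kᵢ = Pᵢˢᵃᵗ/P ⇒ 1/P = Σzᵢ/Pᵢˢᵃᵗ.
1/P = 0.5414/163.1 + 0.2022/156.0 + 0.2564/33.8 = 0.0122014 ⇒ P = 81.9579 kPa

Pdew = 81.9579 kPa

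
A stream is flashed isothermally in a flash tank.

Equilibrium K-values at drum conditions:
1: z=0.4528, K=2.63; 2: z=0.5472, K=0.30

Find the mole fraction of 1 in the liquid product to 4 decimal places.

x_1 = 0.3004

Material balance + equilibrium reduce to Σ zᵢ(Kᵢ−1)/(1+β(Kᵢ−1)) = 0.
g(0) = ΣzᵢKᵢ − 1 = 0.3550 and g(1) = 1 − Σzᵢ/Kᵢ = -0.9962, so a root lies in (0, 1).
Binary case is linear: z₁(K₁−1)(1+β(K₂−1)) + z₂(K₂−1)(1+β(K₁−1)) = 0
⇒ β = [z₁(K₁−1)+z₂(K₂−1)] / [−(K₁−1)(K₂−1)] = 0.35502/1.14100 = 0.3112
Compositions from xᵢ = zᵢ/(1+β(Kᵢ−1)), yᵢ = Kᵢxᵢ:
  1: x = 0.3004, y = 0.7901
  2: x = 0.6996, y = 0.2099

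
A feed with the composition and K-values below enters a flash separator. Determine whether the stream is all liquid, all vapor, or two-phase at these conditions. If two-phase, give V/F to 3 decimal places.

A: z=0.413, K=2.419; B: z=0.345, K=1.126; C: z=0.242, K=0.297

ΣzᵢKᵢ = 1.459; Σzᵢ/Kᵢ = 1.292.
Both exceed 1, so a two-phase solution exists.
Let ψ = V/F and solve Σ zᵢ(Kᵢ−1)/(1+ψ(Kᵢ−1)) = 0.
Iterate (Newton) starting at ψ = 0.5:
  ψ = 0.500: g = 0.1214, g' = -0.574 → ψ = 0.712
  ψ = 0.712: g = -0.0089, g' = -0.689 → ψ = 0.699
Converged at ψ = 0.699.

two-phase, V/F = 0.699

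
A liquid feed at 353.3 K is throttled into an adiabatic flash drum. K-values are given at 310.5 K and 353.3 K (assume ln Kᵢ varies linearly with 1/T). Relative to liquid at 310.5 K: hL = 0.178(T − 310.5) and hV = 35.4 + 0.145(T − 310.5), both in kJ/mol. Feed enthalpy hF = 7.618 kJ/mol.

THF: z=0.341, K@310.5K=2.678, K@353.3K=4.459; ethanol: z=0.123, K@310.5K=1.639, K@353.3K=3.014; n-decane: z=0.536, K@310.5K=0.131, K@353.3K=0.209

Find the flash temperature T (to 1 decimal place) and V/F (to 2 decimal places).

Adiabatic flash: solve Rachford–Rice at each trial T, then check hF = ψ·hV(T) + (1−ψ)·hL(T).
  T = 310.5 K: K = (2.678, 1.639, 0.131), RR gives ψ = 0.144, H_out = 5.110 kJ/mol
  T = 353.3 K: K = (4.459, 3.014, 0.209), RR gives ψ = 0.407, H_out = 21.467 kJ/mol
  T = 331.9 K: K = (3.513, 2.267, 0.168), RR gives ψ = 0.305, H_out = 14.387 kJ/mol
  T = 321.2 K: K = (3.081, 1.938, 0.149), RR gives ψ = 0.236, H_out = 10.164 kJ/mol
  T = 315.9 K: K = (2.878, 1.786, 0.140), RR gives ψ = 0.194, H_out = 7.792 kJ/mol
  T = 313.2 K: K = (2.777, 1.712, 0.135), RR gives ψ = 0.170, H_out = 6.489 kJ/mol
  T = 314.5 K: K = (2.825, 1.747, 0.138), RR gives ψ = 0.182, H_out = 7.125 kJ/mol
Linear interpolation between T = 314.5 (H_out = 7.125) and T = 315.9 (H_out = 7.792) on hF = 7.618 gives T ≈ 315.5 K, at which ψ = 0.19.

T = 315.5 K, V/F = 0.19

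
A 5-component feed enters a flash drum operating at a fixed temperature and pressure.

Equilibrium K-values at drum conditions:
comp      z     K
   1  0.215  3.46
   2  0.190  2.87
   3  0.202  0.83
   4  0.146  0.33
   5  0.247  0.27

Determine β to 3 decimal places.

β = 0.448

Rachford–Rice: g(β) = Σ zᵢ(Kᵢ−1)/(1+β(Kᵢ−1)) = 0.
g(0) = ΣzᵢKᵢ − 1 = 0.572 and g(1) = 1 − Σzᵢ/Kᵢ = -0.729, so a root lies in (0, 1).
Newton iteration, β⁰ = 0.5:
  β = 0.500: g = -0.0478, g' = -0.921 → β = 0.448
Converged at β = 0.448.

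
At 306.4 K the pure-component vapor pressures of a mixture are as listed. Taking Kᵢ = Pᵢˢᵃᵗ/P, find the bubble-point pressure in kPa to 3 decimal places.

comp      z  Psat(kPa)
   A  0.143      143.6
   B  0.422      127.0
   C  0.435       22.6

At the bubble point ψ → 0, so ΣzᵢKᵢ = 1 with Kᵢ = Pᵢˢᵃᵗ/P ⇒ P = ΣzᵢPᵢˢᵃᵗ.
P = 0.143·143.6 + 0.422·127.0 + 0.435·22.6 = 83.960 kPa

Pbub = 83.960 kPa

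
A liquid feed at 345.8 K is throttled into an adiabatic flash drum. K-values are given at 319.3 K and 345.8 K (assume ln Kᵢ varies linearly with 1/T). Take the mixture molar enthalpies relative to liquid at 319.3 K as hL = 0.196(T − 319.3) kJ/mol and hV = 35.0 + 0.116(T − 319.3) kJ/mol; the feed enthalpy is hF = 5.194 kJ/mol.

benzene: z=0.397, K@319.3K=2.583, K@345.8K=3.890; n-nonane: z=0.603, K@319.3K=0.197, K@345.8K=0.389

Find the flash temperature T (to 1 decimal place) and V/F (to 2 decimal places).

Adiabatic flash: solve Rachford–Rice at each trial T, then check hF = ψ·hV(T) + (1−ψ)·hL(T).
  T = 319.3 K: K = (2.583, 0.197), RR gives ψ = 0.113, H_out = 3.972 kJ/mol
  T = 345.8 K: K = (3.890, 0.389), RR gives ψ = 0.441, H_out = 19.697 kJ/mol
  T = 332.6 K: K = (3.198, 0.281), RR gives ψ = 0.278, H_out = 12.035 kJ/mol
  T = 326.0 K: K = (2.883, 0.236), RR gives ψ = 0.200, H_out = 8.194 kJ/mol
  T = 322.6 K: K = (2.728, 0.216), RR gives ψ = 0.157, H_out = 6.110 kJ/mol
  T = 321.0 K: K = (2.657, 0.206), RR gives ψ = 0.136, H_out = 5.089 kJ/mol
Linear interpolation between T = 321.0 (H_out = 5.089) and T = 322.6 (H_out = 6.110) on hF = 5.194 gives T ≈ 321.2 K, at which ψ = 0.14.

T = 321.2 K, V/F = 0.14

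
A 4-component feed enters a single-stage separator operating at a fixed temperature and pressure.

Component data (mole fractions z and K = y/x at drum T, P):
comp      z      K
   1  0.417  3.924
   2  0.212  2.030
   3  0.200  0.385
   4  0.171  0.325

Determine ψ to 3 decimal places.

Iterate (Newton) starting at ψ = 0.5:
  ψ = 0.500: g = 0.2875, g' = -1.021 → ψ = 0.782
  ψ = 0.782: g = 0.0110, g' = -1.029 → ψ = 0.792
Converged at ψ = 0.792.

ψ = 0.792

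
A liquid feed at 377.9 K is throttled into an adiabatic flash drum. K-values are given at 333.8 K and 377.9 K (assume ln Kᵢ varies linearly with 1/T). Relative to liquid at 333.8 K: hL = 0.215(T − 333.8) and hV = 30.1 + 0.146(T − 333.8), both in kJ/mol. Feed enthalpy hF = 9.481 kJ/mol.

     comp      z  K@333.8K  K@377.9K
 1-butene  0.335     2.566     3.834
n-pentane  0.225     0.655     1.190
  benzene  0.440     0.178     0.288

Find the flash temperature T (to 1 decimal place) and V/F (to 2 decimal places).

Adiabatic flash: solve Rachford–Rice at each trial T, then check hF = ψ·hV(T) + (1−ψ)·hL(T).
  T = 333.8 K: K = (2.566, 0.655, 0.178), RR gives ψ = 0.079, H_out = 2.385 kJ/mol
  T = 377.9 K: K = (3.834, 1.190, 0.288), RR gives ψ = 0.446, H_out = 21.541 kJ/mol
  T = 355.9 K: K = (3.177, 0.900, 0.230), RR gives ψ = 0.278, H_out = 12.698 kJ/mol
  T = 344.9 K: K = (2.867, 0.772, 0.203), RR gives ψ = 0.185, H_out = 7.817 kJ/mol
  T = 350.4 K: K = (3.020, 0.835, 0.216), RR gives ψ = 0.233, H_out = 10.307 kJ/mol
  T = 347.6 K: K = (2.942, 0.803, 0.210), RR gives ψ = 0.209, H_out = 9.053 kJ/mol
  T = 349.0 K: K = (2.981, 0.818, 0.213), RR gives ψ = 0.221, H_out = 9.683 kJ/mol
  T = 348.3 K: K = (2.961, 0.810, 0.211), RR gives ψ = 0.215, H_out = 9.369 kJ/mol
Linear interpolation between T = 348.3 (H_out = 9.369) and T = 349.0 (H_out = 9.683) on hF = 9.481 gives T ≈ 348.5 K, at which ψ = 0.22.

T = 348.5 K, V/F = 0.22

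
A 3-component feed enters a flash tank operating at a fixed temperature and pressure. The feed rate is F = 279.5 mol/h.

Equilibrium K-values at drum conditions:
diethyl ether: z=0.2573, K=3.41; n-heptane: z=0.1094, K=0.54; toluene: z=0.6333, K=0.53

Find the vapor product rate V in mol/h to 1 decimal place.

V = 67.4 mol/h

Let β = V/F and solve Σ zᵢ(Kᵢ−1)/(1+β(Kᵢ−1)) = 0.
Feasibility: ΣzᵢKᵢ = 1.2721, Σzᵢ/Kᵢ = 1.4730 — both > 1, two phases present.
Iterate (Newton) starting at β = 0.5:
  β = 0.5000: g = -0.17322, g' = -0.5855 → β = 0.2041
  β = 0.2041: g = 0.03085, g' = -0.8707 → β = 0.2396
  β = 0.2396: g = 0.00116, g' = -0.8075 → β = 0.2410
Converged at β = 0.2410.
Then V = β·F = 0.2410·279.5 = 67.4 mol/h and L = F − V = 212.1 mol/h.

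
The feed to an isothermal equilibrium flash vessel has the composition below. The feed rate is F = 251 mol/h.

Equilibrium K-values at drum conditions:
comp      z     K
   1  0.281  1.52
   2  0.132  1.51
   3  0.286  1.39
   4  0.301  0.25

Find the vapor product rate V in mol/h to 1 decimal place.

V = 71.1 mol/h

Material balance + equilibrium reduce to Σ zᵢ(Kᵢ−1)/(1+ψ(Kᵢ−1)) = 0.
Feasibility: ΣzᵢKᵢ = 1.099, Σzᵢ/Kᵢ = 1.682 — both > 1, two phases present.
Newton–Raphson from ψ = 0.52:
  ψ = 0.520: g = -0.1091, g' = -0.554 → ψ = 0.323
  ψ = 0.323: g = -0.0159, g' = -0.410 → ψ = 0.284
  ψ = 0.284: g = -0.0003, g' = -0.393 → ψ = 0.283
Converged at ψ = 0.283.
Then V = ψ·F = 0.2832·251 = 71.1 mol/h and L = F − V = 179.9 mol/h.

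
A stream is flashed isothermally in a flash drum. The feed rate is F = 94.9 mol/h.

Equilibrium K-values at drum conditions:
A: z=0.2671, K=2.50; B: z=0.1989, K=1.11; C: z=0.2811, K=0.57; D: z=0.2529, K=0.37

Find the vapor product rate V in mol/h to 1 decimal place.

V = 21.6 mol/h

Let β = V/F and solve Σ zᵢ(Kᵢ−1)/(1+β(Kᵢ−1)) = 0.
Feasibility: ΣzᵢKᵢ = 1.1423, Σzᵢ/Kᵢ = 1.4627 — both > 1, two phases present.
Iterate (Newton) starting at β = 0.49:
  β = 0.4900: g = -0.13193, g' = -0.4953 → β = 0.2236
  β = 0.2236: g = 0.00218, g' = -0.5389 → β = 0.2277
Converged at β = 0.2277.
Then V = β·F = 0.2277·94.9 = 21.6 mol/h and L = F − V = 73.3 mol/h.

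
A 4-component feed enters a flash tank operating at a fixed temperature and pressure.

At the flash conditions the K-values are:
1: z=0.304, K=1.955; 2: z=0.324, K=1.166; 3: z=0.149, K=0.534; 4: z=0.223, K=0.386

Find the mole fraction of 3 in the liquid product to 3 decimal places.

Let β = V/F and solve Σ zᵢ(Kᵢ−1)/(1+β(Kᵢ−1)) = 0.
Feasibility: ΣzᵢKᵢ = 1.138, Σzᵢ/Kᵢ = 1.290 — both > 1, two phases present.
Newton iteration, β⁰ = 0.64:
  β = 0.640: g = -0.0957, g' = -0.408 → β = 0.405
  β = 0.405: g = -0.0082, g' = -0.350 → β = 0.382
Converged at β = 0.382.
Compositions from xᵢ = zᵢ/(1+β(Kᵢ−1)), yᵢ = Kᵢxᵢ:
  1: x = 0.223, y = 0.436
  2: x = 0.305, y = 0.355
  3: x = 0.181, y = 0.097
  4: x = 0.291, y = 0.112

x_3 = 0.181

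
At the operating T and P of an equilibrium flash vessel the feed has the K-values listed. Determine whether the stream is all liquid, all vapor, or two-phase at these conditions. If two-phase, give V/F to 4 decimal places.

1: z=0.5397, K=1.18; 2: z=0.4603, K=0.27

ΣzᵢKᵢ = 0.7611; Σzᵢ/Kᵢ = 2.1622.
Since ΣzᵢKᵢ < 1 the mixture is below its bubble point — single liquid phase.

all liquid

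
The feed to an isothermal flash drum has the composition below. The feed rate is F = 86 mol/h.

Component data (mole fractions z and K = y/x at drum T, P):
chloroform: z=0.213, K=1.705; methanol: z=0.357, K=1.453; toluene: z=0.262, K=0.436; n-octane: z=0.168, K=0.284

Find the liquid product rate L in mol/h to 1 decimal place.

L = 75.3 mol/h

Material balance + equilibrium reduce to Σ zᵢ(Kᵢ−1)/(1+β(Kᵢ−1)) = 0.
g(0) = ΣzᵢKᵢ − 1 = 0.044 and g(1) = 1 − Σzᵢ/Kᵢ = -0.563, so a root lies in (0, 1).
Iterate (Newton) starting at β = 0.35:
  β = 0.350: g = -0.0846, g' = -0.405 → β = 0.141
  β = 0.141: g = -0.0059, g' = -0.357 → β = 0.125
Converged at β = 0.125.
Then V = β·F = 0.1249·86 = 10.7 mol/h and L = F − V = 75.3 mol/h.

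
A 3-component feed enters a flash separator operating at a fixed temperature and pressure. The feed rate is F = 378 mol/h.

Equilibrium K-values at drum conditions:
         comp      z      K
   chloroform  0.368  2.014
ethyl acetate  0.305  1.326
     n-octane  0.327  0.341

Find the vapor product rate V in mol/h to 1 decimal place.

Iterate (Newton) starting at β = 0.62:
  β = 0.620: g = -0.0525, g' = -0.571 → β = 0.528
  β = 0.528: g = -0.0026, g' = -0.518 → β = 0.523
Converged at β = 0.523.
Then V = β·F = 0.5229·378 = 197.7 mol/h and L = F − V = 180.3 mol/h.

V = 197.7 mol/h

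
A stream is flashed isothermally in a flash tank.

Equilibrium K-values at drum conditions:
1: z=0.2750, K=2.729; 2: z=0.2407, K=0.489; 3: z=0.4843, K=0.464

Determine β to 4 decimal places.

Material balance + equilibrium reduce to Σ zᵢ(Kᵢ−1)/(1+β(Kᵢ−1)) = 0.
Feasibility: ΣzᵢKᵢ = 1.0929, Σzᵢ/Kᵢ = 1.6367 — both > 1, two phases present.
Newton–Raphson from β = 0.6:
  β = 0.6000: g = -0.32665, g' = -0.6311 → β = 0.0824
  β = 0.0824: g = 0.01620, g' = -0.8506 → β = 0.1014
  β = 0.1014: g = 0.00029, g' = -0.8206 → β = 0.1018
Converged at β = 0.1018.

β = 0.1018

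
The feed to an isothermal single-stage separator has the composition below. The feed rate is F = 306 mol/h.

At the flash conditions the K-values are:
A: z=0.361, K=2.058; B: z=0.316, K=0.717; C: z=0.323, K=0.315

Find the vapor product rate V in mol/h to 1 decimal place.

V = 39.8 mol/h

Rachford–Rice: g(β) = Σ zᵢ(Kᵢ−1)/(1+β(Kᵢ−1)) = 0.
Check two-phase: ΣzᵢKᵢ = 1.071 > 1 and Σzᵢ/Kᵢ = 1.642 > 1, so g(0) = 0.071 > 0 and g(1) = -0.642 < 0.
Newton iteration, β⁰ = 0.5:
  β = 0.500: g = -0.1909, g' = -0.558 → β = 0.158
  β = 0.158: g = -0.0144, g' = -0.515 → β = 0.130
Converged at β = 0.130.
Then V = β·F = 0.1301·306 = 39.8 mol/h and L = F − V = 266.2 mol/h.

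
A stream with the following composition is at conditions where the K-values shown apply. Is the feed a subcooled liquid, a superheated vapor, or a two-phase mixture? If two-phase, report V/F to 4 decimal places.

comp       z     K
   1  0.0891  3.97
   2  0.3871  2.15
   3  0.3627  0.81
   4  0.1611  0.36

ΣzᵢKᵢ = 1.5378; Σzᵢ/Kᵢ = 1.0978.
Both exceed 1, so a two-phase solution exists.
Newton iteration, ψ⁰ = 0.59:
  ψ = 0.5900: g = 0.11809, g' = -0.4724 → ψ = 0.8400
  ψ = 0.8400: g = -0.00282, g' = -0.5239 → ψ = 0.8346
Converged at ψ = 0.8346.

two-phase, V/F = 0.8346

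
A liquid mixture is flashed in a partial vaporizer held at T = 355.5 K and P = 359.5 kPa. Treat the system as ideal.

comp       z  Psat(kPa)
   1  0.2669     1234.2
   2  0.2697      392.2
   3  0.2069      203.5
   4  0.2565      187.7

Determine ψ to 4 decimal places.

Raoult's law: Kᵢ = Pᵢˢᵃᵗ/P = Pᵢˢᵃᵗ/359.5.
  K_1 = 1234.2/359.5 = 3.433102, K_2 = 392.2/359.5 = 1.090960, K_3 = 203.5/359.5 = 0.566064, K_4 = 187.7/359.5 = 0.522114
Rachford–Rice: g(ψ) = Σ zᵢ(Kᵢ−1)/(1+ψ(Kᵢ−1)) = 0.
Feasibility: ΣzᵢKᵢ = 1.4616, Σzᵢ/Kᵢ = 1.1817 — both > 1, two phases present.
Newton iteration, ψ⁰ = 0.43:
  ψ = 0.4300: g = 0.07631, g' = -0.5311 → ψ = 0.5737
  ψ = 0.5737: g = 0.00595, g' = -0.4575 → ψ = 0.5867
  ψ = 0.5867: g = 0.00003, g' = -0.4534 → ψ = 0.5868
Converged at ψ = 0.5868.

ψ = 0.5868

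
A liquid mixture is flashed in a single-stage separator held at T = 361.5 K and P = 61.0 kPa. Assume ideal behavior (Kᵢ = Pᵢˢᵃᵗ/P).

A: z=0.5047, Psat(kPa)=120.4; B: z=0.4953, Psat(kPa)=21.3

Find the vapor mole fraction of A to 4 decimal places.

y_A = 0.7907

Raoult's law: Kᵢ = Pᵢˢᵃᵗ/P = Pᵢˢᵃᵗ/61.0.
  K_A = 120.4/61.0 = 1.973770, K_B = 21.3/61.0 = 0.349180
Material balance + equilibrium reduce to Σ zᵢ(Kᵢ−1)/(1+ψ(Kᵢ−1)) = 0.
Feasibility: ΣzᵢKᵢ = 1.1691, Σzᵢ/Kᵢ = 1.6742 — both > 1, two phases present.
Binary case is linear: z₁(K₁−1)(1+ψ(K₂−1)) + z₂(K₂−1)(1+ψ(K₁−1)) = 0
⇒ ψ = [z₁(K₁−1)+z₂(K₂−1)] / [−(K₁−1)(K₂−1)] = 0.16911/0.63375 = 0.2668
Compositions from xᵢ = zᵢ/(1+ψ(Kᵢ−1)), yᵢ = Kᵢxᵢ:
  A: x = 0.4006, y = 0.7907
  B: x = 0.5994, y = 0.2093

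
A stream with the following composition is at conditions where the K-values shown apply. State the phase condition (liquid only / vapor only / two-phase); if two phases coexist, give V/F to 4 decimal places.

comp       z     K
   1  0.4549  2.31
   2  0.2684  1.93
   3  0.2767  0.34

two-phase, V/F = 0.8561

ΣzᵢKᵢ = 1.6629; Σzᵢ/Kᵢ = 1.1498.
Both exceed 1, so a two-phase solution exists.
Rachford–Rice: g(ψ) = Σ zᵢ(Kᵢ−1)/(1+ψ(Kᵢ−1)) = 0.
Iterate (Newton) starting at ψ = 0.5:
  ψ = 0.5000: g = 0.25789, g' = -0.6617 → ψ = 0.8897
  ψ = 0.8897: g = -0.03066, g' = -0.9434 → ψ = 0.8572
  ψ = 0.8572: g = -0.00099, g' = -0.8843 → ψ = 0.8561
Converged at ψ = 0.8561.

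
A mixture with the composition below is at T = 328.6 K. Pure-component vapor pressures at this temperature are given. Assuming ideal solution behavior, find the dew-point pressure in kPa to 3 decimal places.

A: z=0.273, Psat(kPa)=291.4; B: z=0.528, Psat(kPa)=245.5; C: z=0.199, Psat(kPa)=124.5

Pdew = 213.403 kPa

At the dew point ψ → 1, so Σzᵢ/Kᵢ = 1 with Kᵢ = Pᵢˢᵃᵗ/P ⇒ 1/P = Σzᵢ/Pᵢˢᵃᵗ.
1/P = 0.273/291.4 + 0.528/245.5 + 0.199/124.5 = 0.004686 ⇒ P = 213.403 kPa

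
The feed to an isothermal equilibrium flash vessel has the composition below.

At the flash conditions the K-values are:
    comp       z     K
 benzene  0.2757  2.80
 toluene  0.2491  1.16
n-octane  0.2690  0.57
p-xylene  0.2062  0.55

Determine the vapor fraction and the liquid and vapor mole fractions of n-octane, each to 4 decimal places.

ψ = 0.5789, x_n-octane = 0.3582, y_n-octane = 0.2042

Rachford–Rice: g(ψ) = Σ zᵢ(Kᵢ−1)/(1+ψ(Kᵢ−1)) = 0.
Feasibility: ΣzᵢKᵢ = 1.3277, Σzᵢ/Kᵢ = 1.1600 — both > 1, two phases present.
Newton–Raphson from ψ = 0.5:
  ψ = 0.5000: g = 0.03101, g' = -0.4031 → ψ = 0.5769
  ψ = 0.5769: g = 0.00077, g' = -0.3845 → ψ = 0.5789
Converged at ψ = 0.5789.
Compositions from xᵢ = zᵢ/(1+ψ(Kᵢ−1)), yᵢ = Kᵢxᵢ:
  benzene: x = 0.1350, y = 0.3780
  toluene: x = 0.2280, y = 0.2645
  n-octane: x = 0.3582, y = 0.2042
  p-xylene: x = 0.2788, y = 0.1534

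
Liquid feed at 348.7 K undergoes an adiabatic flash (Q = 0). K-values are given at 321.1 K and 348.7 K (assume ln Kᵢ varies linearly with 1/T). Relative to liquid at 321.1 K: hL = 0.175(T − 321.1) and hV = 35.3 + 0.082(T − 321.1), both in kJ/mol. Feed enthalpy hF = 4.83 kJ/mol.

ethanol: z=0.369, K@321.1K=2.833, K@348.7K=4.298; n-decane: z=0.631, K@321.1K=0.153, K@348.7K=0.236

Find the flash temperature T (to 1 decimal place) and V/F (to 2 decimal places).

T = 324.3 K, V/F = 0.12

Adiabatic flash: solve Rachford–Rice at each trial T, then check hF = ψ·hV(T) + (1−ψ)·hL(T).
  T = 321.1 K: K = (2.833, 0.153), RR gives ψ = 0.091, H_out = 3.227 kJ/mol
  T = 348.7 K: K = (4.298, 0.236), RR gives ψ = 0.292, H_out = 14.377 kJ/mol
  T = 334.9 K: K = (3.520, 0.192), RR gives ψ = 0.206, H_out = 9.425 kJ/mol
  T = 328.0 K: K = (3.165, 0.172), RR gives ψ = 0.154, H_out = 6.545 kJ/mol
  T = 324.6 K: K = (2.999, 0.162), RR gives ψ = 0.125, H_out = 4.976 kJ/mol
  T = 322.9 K: K = (2.917, 0.158), RR gives ψ = 0.109, H_out = 4.145 kJ/mol
Linear interpolation between T = 322.9 (H_out = 4.145) and T = 324.6 (H_out = 4.976) on hF = 4.83 gives T ≈ 324.3 K, at which ψ = 0.12.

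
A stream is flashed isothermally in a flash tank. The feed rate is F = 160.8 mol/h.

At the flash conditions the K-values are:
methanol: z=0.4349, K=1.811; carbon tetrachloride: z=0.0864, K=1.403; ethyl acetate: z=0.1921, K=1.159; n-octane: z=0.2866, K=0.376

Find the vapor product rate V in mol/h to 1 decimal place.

V = 99.2 mol/h

Rachford–Rice: g(V/F) = Σ zᵢ(Kᵢ−1)/(1+V/F(Kᵢ−1)) = 0.
Feasibility: ΣzᵢKᵢ = 1.2392, Σzᵢ/Kᵢ = 1.2297 — both > 1, two phases present.
Iterate (Newton) starting at V/F = 0.5:
  V/F = 0.5000: g = 0.04828, g' = -0.3944 → V/F = 0.6224
  V/F = 0.6224: g = -0.00238, g' = -0.4376 → V/F = 0.6170
  V/F = 0.6170: g = -0.00001, g' = -0.4351 → V/F = 0.6169
Converged at V/F = 0.6169.
Then V = V/F·F = 0.6169·160.8 = 99.2 mol/h and L = F − V = 61.6 mol/h.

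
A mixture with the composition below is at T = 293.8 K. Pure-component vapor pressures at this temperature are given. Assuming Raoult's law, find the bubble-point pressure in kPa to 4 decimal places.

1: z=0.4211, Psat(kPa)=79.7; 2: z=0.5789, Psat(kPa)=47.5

At the bubble point ψ → 0, so ΣzᵢKᵢ = 1 with Kᵢ = Pᵢˢᵃᵗ/P ⇒ P = ΣzᵢPᵢˢᵃᵗ.
P = 0.4211·79.7 + 0.5789·47.5 = 61.0594 kPa

Pbub = 61.0594 kPa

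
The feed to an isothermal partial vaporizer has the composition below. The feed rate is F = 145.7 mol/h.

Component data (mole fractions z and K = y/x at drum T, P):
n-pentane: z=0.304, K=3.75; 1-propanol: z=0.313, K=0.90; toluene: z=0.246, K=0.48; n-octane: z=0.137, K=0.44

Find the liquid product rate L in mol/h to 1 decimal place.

L = 63.2 mol/h

Let β = V/F and solve Σ zᵢ(Kᵢ−1)/(1+β(Kᵢ−1)) = 0.
g(0) = ΣzᵢKᵢ − 1 = 0.600 and g(1) = 1 − Σzᵢ/Kᵢ = -0.253, so a root lies in (0, 1).
Newton iteration, β⁰ = 0.62:
  β = 0.620: g = -0.0306, g' = -0.563 → β = 0.566
Converged at β = 0.566.
Then V = β·F = 0.5664·145.7 = 82.5 mol/h and L = F − V = 63.2 mol/h.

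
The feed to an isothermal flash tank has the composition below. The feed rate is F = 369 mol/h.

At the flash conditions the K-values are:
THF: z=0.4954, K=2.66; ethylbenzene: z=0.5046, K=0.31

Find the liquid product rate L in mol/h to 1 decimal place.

Binary case is linear: z₁(K₁−1)(1+V/F(K₂−1)) + z₂(K₂−1)(1+V/F(K₁−1)) = 0
⇒ V/F = [z₁(K₁−1)+z₂(K₂−1)] / [−(K₁−1)(K₂−1)] = 0.47419/1.14540 = 0.4140
Then V = V/F·F = 0.4140·369 = 152.8 mol/h and L = F − V = 216.2 mol/h.

L = 216.2 mol/h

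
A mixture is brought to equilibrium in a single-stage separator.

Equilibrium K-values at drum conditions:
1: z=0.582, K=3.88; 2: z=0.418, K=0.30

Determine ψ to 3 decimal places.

Let ψ = V/F and solve Σ zᵢ(Kᵢ−1)/(1+ψ(Kᵢ−1)) = 0.
g(0) = ΣzᵢKᵢ − 1 = 1.384 and g(1) = 1 − Σzᵢ/Kᵢ = -0.543, so a root lies in (0, 1).
Binary case is linear: z₁(K₁−1)(1+ψ(K₂−1)) + z₂(K₂−1)(1+ψ(K₁−1)) = 0
⇒ ψ = [z₁(K₁−1)+z₂(K₂−1)] / [−(K₁−1)(K₂−1)] = 1.3836/2.0160 = 0.686

ψ = 0.686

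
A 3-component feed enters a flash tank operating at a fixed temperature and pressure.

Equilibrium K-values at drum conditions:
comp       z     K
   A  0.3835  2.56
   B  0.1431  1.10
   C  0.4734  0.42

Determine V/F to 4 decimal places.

Newton–Raphson from V/F = 0.63:
  V/F = 0.6300: g = -0.11748, g' = -0.6341 → V/F = 0.4447
  V/F = 0.4447: g = -0.00310, g' = -0.6158 → V/F = 0.4397
Converged at V/F = 0.4397.

V/F = 0.4397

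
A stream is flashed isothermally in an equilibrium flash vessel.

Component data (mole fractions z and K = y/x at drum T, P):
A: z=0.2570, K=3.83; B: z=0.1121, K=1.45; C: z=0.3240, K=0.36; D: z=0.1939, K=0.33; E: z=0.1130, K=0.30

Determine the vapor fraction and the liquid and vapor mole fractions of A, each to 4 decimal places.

ψ = 0.2259, x_A = 0.1568, y_A = 0.6004

Material balance + equilibrium reduce to Σ zᵢ(Kᵢ−1)/(1+ψ(Kᵢ−1)) = 0.
Check two-phase: ΣzᵢKᵢ = 1.3614 > 1 and Σzᵢ/Kᵢ = 2.0087 > 1, so g(0) = 0.3614 > 0 and g(1) = -1.0087 < 0.
Newton iteration, ψ⁰ = 0.64:
  ψ = 0.6400: g = -0.42407, g' = -1.1034 → ψ = 0.2557
  ψ = 0.2557: g = -0.03379, g' = -1.1098 → ψ = 0.2252
  ψ = 0.2252: g = 0.00083, g' = -1.1664 → ψ = 0.2259
Converged at ψ = 0.2259.
Compositions from xᵢ = zᵢ/(1+ψ(Kᵢ−1)), yᵢ = Kᵢxᵢ:
  A: x = 0.1568, y = 0.6004
  B: x = 0.1018, y = 0.1475
  C: x = 0.3788, y = 0.1364
  D: x = 0.2285, y = 0.0754
  E: x = 0.1342, y = 0.0403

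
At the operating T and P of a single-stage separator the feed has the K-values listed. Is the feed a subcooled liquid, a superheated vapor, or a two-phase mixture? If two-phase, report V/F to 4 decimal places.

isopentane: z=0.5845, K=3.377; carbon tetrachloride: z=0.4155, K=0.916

superheated vapor

ΣzᵢKᵢ = 2.3545; Σzᵢ/Kᵢ = 0.6267.
Since Σzᵢ/Kᵢ < 1 the mixture is above its dew point — single vapor phase.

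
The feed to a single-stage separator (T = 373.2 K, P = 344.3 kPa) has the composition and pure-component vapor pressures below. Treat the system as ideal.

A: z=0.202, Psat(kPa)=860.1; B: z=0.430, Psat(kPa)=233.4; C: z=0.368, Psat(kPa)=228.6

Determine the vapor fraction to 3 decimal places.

Raoult's law: Kᵢ = Pᵢˢᵃᵗ/P = Pᵢˢᵃᵗ/344.3.
  K_A = 860.1/344.3 = 2.49811, K_B = 233.4/344.3 = 0.67790, K_C = 228.6/344.3 = 0.66396
Material balance + equilibrium reduce to Σ zᵢ(Kᵢ−1)/(1+ψ(Kᵢ−1)) = 0.
Feasibility: ΣzᵢKᵢ = 1.040, Σzᵢ/Kᵢ = 1.269 — both > 1, two phases present.
Newton–Raphson from ψ = 0.5:
  ψ = 0.500: g = -0.1407, g' = -0.272 → ψ = 0.000
  ψ = 0.000: g = 0.0404, g' = -0.540 → ψ = 0.075
  ψ = 0.075: g = 0.0033, g' = -0.457 → ψ = 0.082
Converged at ψ = 0.082.

ψ = 0.082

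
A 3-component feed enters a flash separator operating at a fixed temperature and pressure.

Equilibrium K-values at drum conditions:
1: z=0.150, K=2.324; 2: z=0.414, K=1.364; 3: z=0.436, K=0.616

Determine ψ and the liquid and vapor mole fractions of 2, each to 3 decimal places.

Let ψ = V/F and solve Σ zᵢ(Kᵢ−1)/(1+ψ(Kᵢ−1)) = 0.
g(0) = ΣzᵢKᵢ − 1 = 0.182 and g(1) = 1 − Σzᵢ/Kᵢ = -0.076, so a root lies in (0, 1).
Iterate (Newton) starting at ψ = 0.5:
  ψ = 0.500: g = 0.0398, g' = -0.233 → ψ = 0.671
  ψ = 0.671: g = 0.0008, g' = -0.226 → ψ = 0.674
Converged at ψ = 0.674.
Compositions from xᵢ = zᵢ/(1+ψ(Kᵢ−1)), yᵢ = Kᵢxᵢ:
  1: x = 0.079, y = 0.184
  2: x = 0.332, y = 0.453
  3: x = 0.588, y = 0.362

ψ = 0.674, x_2 = 0.332, y_2 = 0.453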